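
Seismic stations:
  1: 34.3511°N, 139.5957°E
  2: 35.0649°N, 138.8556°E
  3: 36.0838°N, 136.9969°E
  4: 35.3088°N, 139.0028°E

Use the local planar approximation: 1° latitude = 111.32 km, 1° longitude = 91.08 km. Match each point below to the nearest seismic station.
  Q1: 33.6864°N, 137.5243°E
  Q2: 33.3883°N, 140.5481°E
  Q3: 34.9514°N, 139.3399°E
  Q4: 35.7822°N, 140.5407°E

Q1→2; Q2→1; Q3→2; Q4→4

Q1 at 33.6864°N, 137.5243°E:
  1: 202.6547 km
  2: 195.5788 km
  3: 271.1671 km
  4: 225.2824 km
  → nearest: 2 (195.5788 km)
Q2 at 33.3883°N, 140.5481°E:
  1: 137.8838 km
  2: 242.0687 km
  3: 441.1954 km
  4: 255.9602 km
  → nearest: 1 (137.8838 km)
Q3 at 34.9514°N, 139.3399°E:
  1: 70.7704 km
  2: 45.8839 km
  3: 247.8519 km
  4: 50.2552 km
  → nearest: 2 (45.8839 km)
Q4 at 35.7822°N, 140.5407°E:
  1: 181.0741 km
  2: 173.0080 km
  3: 324.5108 km
  4: 149.6573 km
  → nearest: 4 (149.6573 km)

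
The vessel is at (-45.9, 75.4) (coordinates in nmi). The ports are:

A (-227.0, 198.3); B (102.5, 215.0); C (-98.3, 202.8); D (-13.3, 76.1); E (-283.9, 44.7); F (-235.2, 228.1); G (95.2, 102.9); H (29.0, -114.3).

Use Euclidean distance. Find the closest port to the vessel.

Distances from (-45.9, 75.4):
A: 218.9 nmi
B: 203.7 nmi
C: 137.8 nmi
D: 32.6 nmi
E: 240.0 nmi
F: 243.2 nmi
G: 143.8 nmi
H: 204.0 nmi
Minimum: D at 32.6 nmi.

D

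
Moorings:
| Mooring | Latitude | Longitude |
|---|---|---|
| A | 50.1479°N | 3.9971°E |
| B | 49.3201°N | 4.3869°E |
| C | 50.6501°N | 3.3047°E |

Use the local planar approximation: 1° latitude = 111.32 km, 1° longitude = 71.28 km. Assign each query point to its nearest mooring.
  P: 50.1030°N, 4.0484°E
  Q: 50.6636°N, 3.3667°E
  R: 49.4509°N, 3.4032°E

P at 50.1030°N, 4.0484°E:
  A: 6.1931 km
  B: 90.4307 km
  C: 80.7425 km
  → nearest: A (6.1931 km)
Q at 50.6636°N, 3.3667°E:
  A: 72.9026 km
  B: 166.3006 km
  C: 4.6679 km
  → nearest: C (4.6679 km)
R at 49.4509°N, 3.4032°E:
  A: 88.3873 km
  B: 71.6140 km
  C: 133.6795 km
  → nearest: B (71.6140 km)

P→A; Q→C; R→B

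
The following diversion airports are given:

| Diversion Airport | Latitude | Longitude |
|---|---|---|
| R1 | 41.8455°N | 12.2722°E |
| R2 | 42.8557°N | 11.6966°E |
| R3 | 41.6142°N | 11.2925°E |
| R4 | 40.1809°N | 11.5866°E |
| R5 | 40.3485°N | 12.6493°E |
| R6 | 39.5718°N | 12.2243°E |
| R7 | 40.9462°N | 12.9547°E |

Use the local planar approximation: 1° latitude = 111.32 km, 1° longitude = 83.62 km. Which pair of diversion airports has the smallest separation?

Pairwise distances:
R1–R2: 122.3229 km
R1–R3: 85.8736 km
R1–R4: 193.9691 km
R1–R5: 169.6032 km
R1–R6: 253.1400 km
R1–R7: 115.2349 km
R2–R3: 142.2748 km
R2–R4: 297.9008 km
R2–R5: 290.2484 km
R2–R6: 368.2173 km
R2–R7: 237.1743 km
R3–R4: 161.4391 km
R3–R5: 180.8987 km
R3–R6: 240.3407 km
R3–R7: 157.6349 km
R4–R5: 90.8004 km
R4–R6: 86.2613 km
R4–R7: 142.6372 km
R5–R6: 93.4810 km
R5–R7: 71.2685 km
R6–R7: 164.7384 km
Closest pair: R5–R7 at 71.2685 km.

R5 and R7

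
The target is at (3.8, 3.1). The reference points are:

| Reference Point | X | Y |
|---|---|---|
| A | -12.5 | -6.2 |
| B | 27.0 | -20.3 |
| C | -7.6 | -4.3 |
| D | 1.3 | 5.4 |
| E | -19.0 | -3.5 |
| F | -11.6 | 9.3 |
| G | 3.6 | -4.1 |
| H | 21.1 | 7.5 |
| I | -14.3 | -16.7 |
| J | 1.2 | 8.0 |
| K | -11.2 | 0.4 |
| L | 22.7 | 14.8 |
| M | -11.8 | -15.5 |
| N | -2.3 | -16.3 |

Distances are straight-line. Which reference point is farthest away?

Distances from (3.8, 3.1):
A: 18.8
B: 33.0
C: 13.6
D: 3.4
E: 23.7
F: 16.6
G: 7.2
H: 17.9
I: 26.8
J: 5.5
K: 15.2
L: 22.2
M: 24.3
N: 20.3
Maximum: B at 33.0.

B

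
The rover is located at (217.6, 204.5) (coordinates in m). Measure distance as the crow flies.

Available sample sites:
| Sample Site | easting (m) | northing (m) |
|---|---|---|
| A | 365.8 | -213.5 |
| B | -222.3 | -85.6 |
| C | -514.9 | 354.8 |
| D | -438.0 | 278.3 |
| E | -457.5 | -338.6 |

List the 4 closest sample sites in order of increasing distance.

Distances from (217.6, 204.5):
A: √((148.2)² + (-418.0)²) = √(21963.240 + 174724.000) = 443.5 m
B: √((-439.9)² + (-290.1)²) = √(193512.010 + 84158.010) = 526.9 m
C: √((-732.5)² + (150.3)²) = √(536556.250 + 22590.090) = 747.8 m
D: √((-655.6)² + (73.8)²) = √(429811.360 + 5446.440) = 659.7 m
E: √((-675.1)² + (-543.1)²) = √(455760.010 + 294957.610) = 866.4 m
Sorted: A (443.5 m) < B (526.9 m) < D (659.7 m) < C (747.8 m) < E (866.4 m)

A, B, D, C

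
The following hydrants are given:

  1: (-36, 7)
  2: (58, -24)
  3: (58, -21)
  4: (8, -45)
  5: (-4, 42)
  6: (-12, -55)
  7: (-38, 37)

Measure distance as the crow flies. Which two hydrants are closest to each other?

Pairwise distances:
2–3: 3.0
4–6: 22.4
1–7: 30.1
5–7: 34.4
1–5: 47.4
2–4: 54.2
3–4: 55.5
1–6: 66.5
1–4: 68.1
2–6: 76.6
3–6: 77.8
4–5: 87.8
3–5: 88.4
2–5: 90.6
4–7: 94.0
6–7: 95.6
5–6: 97.3
1–3: 98.1
1–2: 99.0
3–7: 112.2
2–7: 113.7
Closest pair: 2–3 at 3.0.

2 and 3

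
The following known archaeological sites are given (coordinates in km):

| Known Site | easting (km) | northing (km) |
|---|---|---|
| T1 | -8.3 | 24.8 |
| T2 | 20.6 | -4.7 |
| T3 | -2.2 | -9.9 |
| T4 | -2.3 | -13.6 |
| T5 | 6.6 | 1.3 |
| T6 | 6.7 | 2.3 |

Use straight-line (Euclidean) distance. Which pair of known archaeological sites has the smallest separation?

T5 and T6

Pairwise distances:
T1–T2: √((28.9)² + (-29.5)²) = √(835.210 + 870.250) = 41.3 km
T1–T3: √((6.1)² + (-34.7)²) = √(37.210 + 1204.090) = 35.2 km
T1–T4: √((6.0)² + (-38.4)²) = √(36.000 + 1474.560) = 38.9 km
T1–T5: √((14.9)² + (-23.5)²) = √(222.010 + 552.250) = 27.8 km
T1–T6: √((15.0)² + (-22.5)²) = √(225.000 + 506.250) = 27.0 km
T2–T3: √((-22.8)² + (-5.2)²) = √(519.840 + 27.040) = 23.4 km
T2–T4: √((-22.9)² + (-8.9)²) = √(524.410 + 79.210) = 24.6 km
T2–T5: √((-14.0)² + (6.0)²) = √(196.000 + 36.000) = 15.2 km
T2–T6: √((-13.9)² + (7.0)²) = √(193.210 + 49.000) = 15.6 km
T3–T4: √((-0.1)² + (-3.7)²) = √(0.010 + 13.690) = 3.7 km
T3–T5: √((8.8)² + (11.2)²) = √(77.440 + 125.440) = 14.2 km
T3–T6: √((8.9)² + (12.2)²) = √(79.210 + 148.840) = 15.1 km
T4–T5: √((8.9)² + (14.9)²) = √(79.210 + 222.010) = 17.4 km
T4–T6: √((9.0)² + (15.9)²) = √(81.000 + 252.810) = 18.3 km
T5–T6: √((0.1)² + (1.0)²) = √(0.010 + 1.000) = 1.0 km
Closest pair: T5–T6 at 1.0 km.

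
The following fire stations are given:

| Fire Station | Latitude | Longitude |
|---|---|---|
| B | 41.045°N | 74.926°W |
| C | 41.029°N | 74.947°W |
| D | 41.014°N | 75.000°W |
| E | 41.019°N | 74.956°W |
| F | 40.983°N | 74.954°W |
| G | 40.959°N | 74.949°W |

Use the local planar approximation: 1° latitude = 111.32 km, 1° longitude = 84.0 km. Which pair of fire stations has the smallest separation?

Pairwise distances:
C–E: 1.346 km
B–C: 2.507 km
F–G: 2.704 km
D–E: 3.738 km
B–E: 3.838 km
E–F: 4.011 km
C–D: 4.755 km
C–F: 5.154 km
D–F: 5.181 km
E–G: 6.705 km
B–D: 7.110 km
B–F: 7.292 km
D–G: 7.473 km
C–G: 7.794 km
B–G: 9.767 km
Closest pair: C–E at 1.346 km.

C and E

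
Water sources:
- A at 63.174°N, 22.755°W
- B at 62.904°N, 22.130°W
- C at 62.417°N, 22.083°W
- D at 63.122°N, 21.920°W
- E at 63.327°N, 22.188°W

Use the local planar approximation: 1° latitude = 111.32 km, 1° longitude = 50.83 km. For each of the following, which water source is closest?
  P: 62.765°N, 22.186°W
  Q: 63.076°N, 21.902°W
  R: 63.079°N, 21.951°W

P→B; Q→D; R→D

P at 62.765°N, 22.186°W:
  A: 53.939 km
  B: 15.733 km
  C: 39.092 km
  D: 41.978 km
  E: 62.562 km
  → nearest: B (15.733 km)
Q at 63.076°N, 21.902°W:
  A: 44.709 km
  B: 22.381 km
  C: 73.935 km
  D: 5.202 km
  E: 31.497 km
  → nearest: D (5.202 km)
R at 63.079°N, 21.951°W:
  A: 42.213 km
  B: 21.501 km
  C: 73.999 km
  D: 5.039 km
  E: 30.121 km
  → nearest: D (5.039 km)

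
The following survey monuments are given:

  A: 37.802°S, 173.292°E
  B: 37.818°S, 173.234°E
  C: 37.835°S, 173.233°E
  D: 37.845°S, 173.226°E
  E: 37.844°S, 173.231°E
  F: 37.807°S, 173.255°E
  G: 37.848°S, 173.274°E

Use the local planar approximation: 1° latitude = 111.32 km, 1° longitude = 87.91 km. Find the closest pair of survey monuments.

Pairwise distances:
A–B: √((-0.016·111.32)² + (-0.058·87.91)²) = √(3.17239 + 25.99756) = 5.401 km
A–C: √((-0.033·111.32)² + (-0.059·87.91)²) = √(13.49504 + 26.90175) = 6.356 km
A–D: √((-0.043·111.32)² + (-0.066·87.91)²) = √(22.91307 + 33.66390) = 7.522 km
A–E: √((-0.042·111.32)² + (-0.061·87.91)²) = √(21.85974 + 28.75651) = 7.115 km
A–F: √((-0.005·111.32)² + (-0.037·87.91)²) = √(0.30980 + 10.57986) = 3.300 km
A–G: √((-0.046·111.32)² + (-0.018·87.91)²) = √(26.22177 + 2.50393) = 5.360 km
B–C: √((-0.017·111.32)² + (-0.001·87.91)²) = √(3.58133 + 0.00773) = 1.894 km
B–D: √((-0.027·111.32)² + (-0.008·87.91)²) = √(9.03387 + 0.49460) = 3.087 km
B–E: √((-0.026·111.32)² + (-0.003·87.91)²) = √(8.37709 + 0.06955) = 2.906 km
B–F: √((0.011·111.32)² + (0.021·87.91)²) = √(1.49945 + 3.40812) = 2.215 km
B–G: √((-0.030·111.32)² + (0.040·87.91)²) = √(11.15293 + 12.36507) = 4.850 km
C–D: √((-0.010·111.32)² + (-0.007·87.91)²) = √(1.23921 + 0.37868) = 1.272 km
C–E: √((-0.009·111.32)² + (-0.002·87.91)²) = √(1.00376 + 0.03091) = 1.017 km
C–F: √((0.028·111.32)² + (0.022·87.91)²) = √(9.71544 + 3.74043) = 3.668 km
C–G: √((-0.013·111.32)² + (0.041·87.91)²) = √(2.09427 + 12.99105) = 3.884 km
D–E: √((0.001·111.32)² + (0.005·87.91)²) = √(0.01239 + 0.19320) = 0.453 km
D–F: √((0.038·111.32)² + (0.029·87.91)²) = √(17.89425 + 6.49939) = 4.939 km
D–G: √((-0.003·111.32)² + (0.048·87.91)²) = √(0.11153 + 17.80570) = 4.233 km
E–F: √((0.037·111.32)² + (0.024·87.91)²) = √(16.96484 + 4.45142) = 4.628 km
E–G: √((-0.004·111.32)² + (0.043·87.91)²) = √(0.19827 + 14.28938) = 3.806 km
F–G: √((-0.041·111.32)² + (0.019·87.91)²) = √(20.83119 + 2.78987) = 4.860 km
Closest pair: D–E at 0.453 km.

D and E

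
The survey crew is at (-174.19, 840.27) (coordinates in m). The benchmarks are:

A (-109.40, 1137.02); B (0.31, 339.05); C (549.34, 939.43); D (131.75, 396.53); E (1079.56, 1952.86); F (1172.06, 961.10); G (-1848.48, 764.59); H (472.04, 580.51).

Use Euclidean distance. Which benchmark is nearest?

Distances from (-174.19, 840.27):
A: √((64.79)² + (296.75)²) = √(4197.7441 + 88060.5625) = 303.74 m
B: √((174.50)² + (-501.22)²) = √(30450.2500 + 251221.4884) = 530.73 m
C: √((723.53)² + (99.16)²) = √(523495.6609 + 9832.7056) = 730.29 m
D: √((305.94)² + (-443.74)²) = √(93599.2836 + 196905.1876) = 538.98 m
E: √((1253.75)² + (1112.59)²) = √(1571889.0625 + 1237856.5081) = 1676.23 m
F: √((1346.25)² + (120.83)²) = √(1812389.0625 + 14599.8889) = 1351.66 m
G: √((-1674.29)² + (-75.68)²) = √(2803247.0041 + 5727.4624) = 1676.00 m
H: √((646.23)² + (-259.76)²) = √(417613.2129 + 67475.2576) = 696.48 m
Minimum: A at 303.74 m.

A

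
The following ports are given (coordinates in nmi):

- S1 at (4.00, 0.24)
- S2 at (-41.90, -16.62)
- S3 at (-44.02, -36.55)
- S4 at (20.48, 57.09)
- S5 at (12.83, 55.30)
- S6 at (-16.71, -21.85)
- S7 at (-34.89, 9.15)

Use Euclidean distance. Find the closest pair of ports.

S4 and S5

Pairwise distances:
S1–S2: 48.90 nmi
S1–S3: 60.49 nmi
S1–S4: 59.19 nmi
S1–S5: 55.76 nmi
S1–S6: 30.28 nmi
S1–S7: 39.90 nmi
S2–S3: 20.04 nmi
S2–S4: 96.56 nmi
S2–S5: 90.38 nmi
S2–S6: 25.73 nmi
S2–S7: 26.71 nmi
S3–S4: 113.70 nmi
S3–S5: 108.02 nmi
S3–S6: 31.01 nmi
S3–S7: 46.60 nmi
S4–S5: 7.86 nmi
S4–S6: 87.26 nmi
S4–S7: 73.24 nmi
S5–S6: 82.61 nmi
S5–S7: 66.39 nmi
S6–S7: 35.94 nmi
Closest pair: S4–S5 at 7.86 nmi.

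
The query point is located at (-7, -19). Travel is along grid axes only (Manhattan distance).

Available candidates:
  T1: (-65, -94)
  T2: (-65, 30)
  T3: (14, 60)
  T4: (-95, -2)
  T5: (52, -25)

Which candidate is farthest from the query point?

Distances from (-7, -19):
T1: 133
T2: 107
T3: 100
T4: 105
T5: 65
Maximum: T1 at 133.

T1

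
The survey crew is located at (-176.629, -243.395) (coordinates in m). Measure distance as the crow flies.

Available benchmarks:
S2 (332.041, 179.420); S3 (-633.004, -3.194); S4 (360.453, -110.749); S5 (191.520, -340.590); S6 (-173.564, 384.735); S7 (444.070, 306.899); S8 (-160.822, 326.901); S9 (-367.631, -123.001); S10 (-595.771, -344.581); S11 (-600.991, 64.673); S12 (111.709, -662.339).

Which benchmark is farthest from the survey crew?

Distances from (-176.629, -243.395):
S2: √((508.670)² + (422.815)²) = √(258745.16890 + 178772.52423) = 661.451 m
S3: √((-456.375)² + (240.201)²) = √(208278.14062 + 57696.52040) = 515.727 m
S4: √((537.082)² + (132.646)²) = √(288457.07472 + 17594.96132) = 553.220 m
S5: √((368.149)² + (-97.195)²) = √(135533.68620 + 9446.86802) = 380.763 m
S6: √((3.065)² + (628.130)²) = √(9.39422 + 394547.29690) = 628.137 m
S7: √((620.699)² + (550.294)²) = √(385267.24860 + 302823.48644) = 829.512 m
S8: √((15.807)² + (570.296)²) = √(249.86125 + 325237.52762) = 570.515 m
S9: √((-191.002)² + (120.394)²) = √(36481.76400 + 14494.71524) = 225.780 m
S10: √((-419.142)² + (-101.186)²) = √(175680.01616 + 10238.60660) = 431.183 m
S11: √((-424.362)² + (308.068)²) = √(180083.10704 + 94905.89262) = 524.394 m
S12: √((288.338)² + (-418.944)²) = √(83138.80224 + 175514.07514) = 508.579 m
Maximum: S7 at 829.512 m.

S7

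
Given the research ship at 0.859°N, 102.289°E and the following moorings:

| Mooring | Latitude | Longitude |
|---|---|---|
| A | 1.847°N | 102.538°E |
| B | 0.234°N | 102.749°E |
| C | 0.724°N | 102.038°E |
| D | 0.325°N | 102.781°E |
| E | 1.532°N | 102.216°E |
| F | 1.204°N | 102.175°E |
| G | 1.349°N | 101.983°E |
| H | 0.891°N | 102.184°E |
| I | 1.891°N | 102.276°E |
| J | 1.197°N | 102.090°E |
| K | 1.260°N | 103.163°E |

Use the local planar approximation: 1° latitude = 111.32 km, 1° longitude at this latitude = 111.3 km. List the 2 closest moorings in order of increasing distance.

H, C

Distances from 0.859°N, 102.289°E:
A: 113.422 km
B: 86.382 km
C: 31.722 km
D: 80.823 km
E: 75.358 km
F: 40.447 km
G: 64.306 km
H: 12.217 km
I: 114.891 km
J: 43.661 km
K: 107.030 km
Sorted: H (12.217 km) < C (31.722 km) < F (40.447 km) < J (43.661 km) < …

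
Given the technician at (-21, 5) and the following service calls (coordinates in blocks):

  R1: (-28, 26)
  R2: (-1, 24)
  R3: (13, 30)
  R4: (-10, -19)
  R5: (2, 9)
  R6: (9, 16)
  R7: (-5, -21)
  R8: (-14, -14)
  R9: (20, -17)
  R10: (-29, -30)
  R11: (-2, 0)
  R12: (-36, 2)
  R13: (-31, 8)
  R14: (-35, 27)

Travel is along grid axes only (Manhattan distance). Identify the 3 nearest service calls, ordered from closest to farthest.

R13, R12, R11

Distances from (-21, 5):
R1: 28 blocks
R2: 39 blocks
R3: 59 blocks
R4: 35 blocks
R5: 27 blocks
R6: 41 blocks
R7: 42 blocks
R8: 26 blocks
R9: 63 blocks
R10: 43 blocks
R11: 24 blocks
R12: 18 blocks
R13: 13 blocks
R14: 36 blocks
Sorted: R13 (13 blocks) < R12 (18 blocks) < R11 (24 blocks) < R8 (26 blocks) < R5 (27 blocks) < …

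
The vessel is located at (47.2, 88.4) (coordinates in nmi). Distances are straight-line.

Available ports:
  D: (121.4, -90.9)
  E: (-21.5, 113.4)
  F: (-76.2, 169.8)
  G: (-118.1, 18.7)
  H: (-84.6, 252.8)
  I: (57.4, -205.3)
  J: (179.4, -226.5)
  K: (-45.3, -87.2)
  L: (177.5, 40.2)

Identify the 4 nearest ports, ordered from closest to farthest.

Distances from (47.2, 88.4):
D: √((74.2)² + (-179.3)²) = √(5505.640 + 32148.490) = 194.0 nmi
E: √((-68.7)² + (25.0)²) = √(4719.690 + 625.000) = 73.1 nmi
F: √((-123.4)² + (81.4)²) = √(15227.560 + 6625.960) = 147.8 nmi
G: √((-165.3)² + (-69.7)²) = √(27324.090 + 4858.090) = 179.4 nmi
H: √((-131.8)² + (164.4)²) = √(17371.240 + 27027.360) = 210.7 nmi
I: √((10.2)² + (-293.7)²) = √(104.040 + 86259.690) = 293.9 nmi
J: √((132.2)² + (-314.9)²) = √(17476.840 + 99162.010) = 341.5 nmi
K: √((-92.5)² + (-175.6)²) = √(8556.250 + 30835.360) = 198.5 nmi
L: √((130.3)² + (-48.2)²) = √(16978.090 + 2323.240) = 138.9 nmi
Sorted: E (73.1 nmi) < L (138.9 nmi) < F (147.8 nmi) < G (179.4 nmi) < D (194.0 nmi) < K (198.5 nmi) < …

E, L, F, G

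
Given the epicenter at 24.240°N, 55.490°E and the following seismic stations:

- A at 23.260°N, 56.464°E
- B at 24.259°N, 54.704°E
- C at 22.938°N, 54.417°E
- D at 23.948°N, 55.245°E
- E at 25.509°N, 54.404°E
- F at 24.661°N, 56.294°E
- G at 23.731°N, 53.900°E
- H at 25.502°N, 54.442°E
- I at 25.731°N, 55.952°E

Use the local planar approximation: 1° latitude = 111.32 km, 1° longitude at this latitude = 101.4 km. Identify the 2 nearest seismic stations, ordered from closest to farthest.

Distances from 24.240°N, 55.490°E:
A: 147.159 km
B: 79.728 km
C: 181.232 km
D: 40.912 km
E: 179.115 km
F: 94.036 km
G: 170.893 km
H: 176.150 km
I: 172.463 km
Sorted: D (40.912 km) < B (79.728 km) < F (94.036 km) < A (147.159 km) < …

D, B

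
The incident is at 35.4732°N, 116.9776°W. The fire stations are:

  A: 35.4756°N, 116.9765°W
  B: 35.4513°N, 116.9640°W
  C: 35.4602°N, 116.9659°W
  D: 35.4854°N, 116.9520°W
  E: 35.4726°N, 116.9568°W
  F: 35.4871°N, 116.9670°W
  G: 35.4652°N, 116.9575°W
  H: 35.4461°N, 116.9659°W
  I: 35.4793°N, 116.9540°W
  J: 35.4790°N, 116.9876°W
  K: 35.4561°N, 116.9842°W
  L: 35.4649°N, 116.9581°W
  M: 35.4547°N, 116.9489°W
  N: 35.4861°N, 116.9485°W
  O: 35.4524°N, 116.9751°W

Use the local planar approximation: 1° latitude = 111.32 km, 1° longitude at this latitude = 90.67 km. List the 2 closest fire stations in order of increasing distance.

A, J

Distances from 35.4732°N, 116.9776°W:
A: √((0.0024·111.32)² + (0.0011·90.67)²) = √(0.071379 + 0.009947) = 0.2852 km
B: √((-0.0219·111.32)² + (0.0136·90.67)²) = √(5.943395 + 1.520565) = 2.7320 km
C: √((-0.0130·111.32)² + (0.0117·90.67)²) = √(2.094272 + 1.125379) = 1.7943 km
D: √((0.0122·111.32)² + (0.0256·90.67)²) = √(1.844446 + 5.387747) = 2.6893 km
E: √((-0.0006·111.32)² + (0.0208·90.67)²) = √(0.004461 + 3.556755) = 1.8871 km
F: √((0.0139·111.32)² + (0.0106·90.67)²) = √(2.394286 + 0.923717) = 1.8215 km
G: √((-0.0080·111.32)² + (0.0201·90.67)²) = √(0.793097 + 3.321386) = 2.0284 km
H: √((-0.0271·111.32)² + (0.0117·90.67)²) = √(9.100913 + 1.125379) = 3.1979 km
I: √((0.0061·111.32)² + (0.0236·90.67)²) = √(0.461112 + 4.578795) = 2.2450 km
J: √((0.0058·111.32)² + (-0.0100·90.67)²) = √(0.416872 + 0.822105) = 1.1131 km
K: √((-0.0171·111.32)² + (-0.0066·90.67)²) = √(3.623586 + 0.358109) = 1.9954 km
L: √((-0.0083·111.32)² + (0.0195·90.67)²) = √(0.853695 + 3.126054) = 1.9949 km
M: √((-0.0185·111.32)² + (0.0287·90.67)²) = √(4.241211 + 6.771596) = 3.3186 km
N: √((0.0129·111.32)² + (0.0291·90.67)²) = √(2.062176 + 6.961666) = 3.0040 km
O: √((-0.0208·111.32)² + (0.0025·90.67)²) = √(5.361336 + 0.051382) = 2.3265 km
Sorted: A (0.2852 km) < J (1.1131 km) < C (1.7943 km) < F (1.8215 km) < …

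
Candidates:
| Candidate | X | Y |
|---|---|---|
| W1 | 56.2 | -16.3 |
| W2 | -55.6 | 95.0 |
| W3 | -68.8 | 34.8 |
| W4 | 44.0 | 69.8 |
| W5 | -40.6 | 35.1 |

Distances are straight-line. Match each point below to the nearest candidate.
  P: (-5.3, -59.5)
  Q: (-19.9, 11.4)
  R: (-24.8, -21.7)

P→W1; Q→W5; R→W5

P at (-5.3, -59.5):
  W1: 75.2
  W2: 162.5
  W3: 113.7
  W4: 138.4
  W5: 101.0
  → nearest: W1 (75.2)
Q at (-19.9, 11.4):
  W1: 81.0
  W2: 90.9
  W3: 54.2
  W4: 86.6
  W5: 31.5
  → nearest: W5 (31.5)
R at (-24.8, -21.7):
  W1: 81.2
  W2: 120.7
  W3: 71.6
  W4: 114.5
  W5: 59.0
  → nearest: W5 (59.0)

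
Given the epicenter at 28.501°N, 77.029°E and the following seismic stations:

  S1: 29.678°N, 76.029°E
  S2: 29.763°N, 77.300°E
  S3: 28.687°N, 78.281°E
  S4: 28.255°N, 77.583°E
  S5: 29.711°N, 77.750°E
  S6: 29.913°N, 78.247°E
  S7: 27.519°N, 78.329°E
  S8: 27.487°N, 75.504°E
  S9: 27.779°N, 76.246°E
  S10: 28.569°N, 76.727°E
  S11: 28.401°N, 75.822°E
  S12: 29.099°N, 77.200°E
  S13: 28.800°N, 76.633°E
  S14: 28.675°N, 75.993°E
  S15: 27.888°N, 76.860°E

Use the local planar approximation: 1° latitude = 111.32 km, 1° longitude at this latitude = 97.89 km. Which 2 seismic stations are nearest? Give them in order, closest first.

S10, S13

Distances from 28.501°N, 77.029°E:
S1: √((1.177·111.32)² + (-1.000·97.89)²) = √(17167.19424 + 9582.45210) = 163.553 km
S2: √((1.262·111.32)² + (0.271·97.89)²) = √(19736.27124 + 703.74486) = 142.969 km
S3: √((0.186·111.32)² + (1.252·97.89)²) = √(428.71856 + 15020.53200) = 124.295 km
S4: √((-0.246·111.32)² + (0.554·97.89)²) = √(749.92289 + 2941.00787) = 60.753 km
S5: √((1.210·111.32)² + (0.721·97.89)²) = √(18143.33569 + 4981.35148) = 152.068 km
S6: √((1.412·111.32)² + (1.218·97.89)²) = √(24706.75956 + 14215.79767) = 197.288 km
S7: √((-0.982·111.32)² + (1.300·97.89)²) = √(11950.04033 + 16194.34405) = 167.763 km
S8: √((-1.014·111.32)² + (-1.525·97.89)²) = √(12741.55125 + 22285.19017) = 187.154 km
S9: √((-0.722·111.32)² + (-0.783·97.89)²) = √(6459.82556 + 5874.89598) = 111.062 km
S10: √((0.068·111.32)² + (-0.302·97.89)²) = √(57.30127 + 873.95796) = 30.517 km
S11: √((-0.100·111.32)² + (-1.207·97.89)²) = √(123.92142 + 13960.18576) = 118.676 km
S12: √((0.598·111.32)² + (0.171·97.89)²) = √(4431.47969 + 280.20048) = 68.642 km
S13: √((0.299·111.32)² + (-0.396·97.89)²) = √(1107.86992 + 1502.68181) = 51.094 km
S14: √((0.174·111.32)² + (-1.036·97.89)²) = √(375.18450 + 10284.80751) = 103.247 km
S15: √((-0.613·111.32)² + (-0.169·97.89)²) = √(4656.58296 + 273.68441) = 70.216 km
Sorted: S10 (30.517 km) < S13 (51.094 km) < S4 (60.753 km) < S12 (68.642 km) < …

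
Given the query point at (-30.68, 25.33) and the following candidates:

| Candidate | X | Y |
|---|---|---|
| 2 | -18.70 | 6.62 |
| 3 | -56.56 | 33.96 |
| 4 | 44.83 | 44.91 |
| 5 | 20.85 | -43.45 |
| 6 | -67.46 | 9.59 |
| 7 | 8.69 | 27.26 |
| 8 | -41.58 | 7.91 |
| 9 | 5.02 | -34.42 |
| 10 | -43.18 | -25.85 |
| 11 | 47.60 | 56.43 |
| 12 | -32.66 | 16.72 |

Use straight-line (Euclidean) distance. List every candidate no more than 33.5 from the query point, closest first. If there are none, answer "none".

Distances from (-30.68, 25.33):
2: √((11.98)² + (-18.71)²) = √(143.5204 + 350.0641) = 22.22
3: √((-25.88)² + (8.63)²) = √(669.7744 + 74.4769) = 27.28
4: √((75.51)² + (19.58)²) = √(5701.7601 + 383.3764) = 78.01
5: √((51.53)² + (-68.78)²) = √(2655.3409 + 4730.6884) = 85.94
6: √((-36.78)² + (-15.74)²) = √(1352.7684 + 247.7476) = 40.01
7: √((39.37)² + (1.93)²) = √(1549.9969 + 3.7249) = 39.42
8: √((-10.90)² + (-17.42)²) = √(118.8100 + 303.4564) = 20.55
9: √((35.70)² + (-59.75)²) = √(1274.4900 + 3570.0625) = 69.60
10: √((-12.50)² + (-51.18)²) = √(156.2500 + 2619.3924) = 52.68
11: √((78.28)² + (31.10)²) = √(6127.7584 + 967.2100) = 84.23
12: √((-1.98)² + (-8.61)²) = √(3.9204 + 74.1321) = 8.83
Threshold 33.5: 12 (8.83), 8 (20.55), 2 (22.22), 3 (27.28) are within range.

12, 8, 2, 3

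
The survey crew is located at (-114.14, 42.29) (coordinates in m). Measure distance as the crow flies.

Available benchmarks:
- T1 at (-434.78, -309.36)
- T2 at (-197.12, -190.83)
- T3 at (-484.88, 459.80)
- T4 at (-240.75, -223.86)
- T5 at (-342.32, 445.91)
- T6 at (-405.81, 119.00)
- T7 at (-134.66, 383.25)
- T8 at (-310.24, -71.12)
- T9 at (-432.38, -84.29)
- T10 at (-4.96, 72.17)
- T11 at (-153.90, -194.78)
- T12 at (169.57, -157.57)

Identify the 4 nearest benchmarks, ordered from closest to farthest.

T10, T8, T11, T2

Distances from (-114.14, 42.29):
T1: √((-320.64)² + (-351.65)²) = √(102810.0096 + 123657.7225) = 475.89 m
T2: √((-82.98)² + (-233.12)²) = √(6885.6804 + 54344.9344) = 247.45 m
T3: √((-370.74)² + (417.51)²) = √(137448.1476 + 174314.6001) = 558.36 m
T4: √((-126.61)² + (-266.15)²) = √(16030.0921 + 70835.8225) = 294.73 m
T5: √((-228.18)² + (403.62)²) = √(52066.1124 + 162909.1044) = 463.65 m
T6: √((-291.67)² + (76.71)²) = √(85071.3889 + 5884.4241) = 301.59 m
T7: √((-20.52)² + (340.96)²) = √(421.0704 + 116253.7216) = 341.58 m
T8: √((-196.10)² + (-113.41)²) = √(38455.2100 + 12861.8281) = 226.53 m
T9: √((-318.24)² + (-126.58)²) = √(101276.6976 + 16022.4964) = 342.49 m
T10: √((109.18)² + (29.88)²) = √(11920.2724 + 892.8144) = 113.19 m
T11: √((-39.76)² + (-237.07)²) = √(1580.8576 + 56202.1849) = 240.38 m
T12: √((283.71)² + (-199.86)²) = √(80491.3641 + 39944.0196) = 347.04 m
Sorted: T10 (113.19 m) < T8 (226.53 m) < T11 (240.38 m) < T2 (247.45 m) < T4 (294.73 m) < T6 (301.59 m) < …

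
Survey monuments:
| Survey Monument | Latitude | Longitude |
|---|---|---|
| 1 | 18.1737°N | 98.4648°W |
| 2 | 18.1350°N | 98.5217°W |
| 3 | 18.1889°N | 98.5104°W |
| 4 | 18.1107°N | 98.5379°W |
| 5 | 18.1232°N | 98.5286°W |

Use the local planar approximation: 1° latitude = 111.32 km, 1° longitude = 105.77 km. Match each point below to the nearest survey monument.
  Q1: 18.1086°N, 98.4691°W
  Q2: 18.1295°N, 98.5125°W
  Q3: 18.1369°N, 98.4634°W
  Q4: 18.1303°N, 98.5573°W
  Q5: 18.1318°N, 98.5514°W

Q1→2; Q2→2; Q3→1; Q4→4; Q5→5

Q1 at 18.1086°N, 98.4691°W:
  1: 7.2612 km
  2: 6.2920 km
  3: 9.9493 km
  4: 7.2807 km
  5: 6.4998 km
  → nearest: 2 (6.2920 km)
Q2 at 18.1295°N, 98.5125°W:
  1: 7.0473 km
  2: 1.1497 km
  3: 6.6161 km
  4: 3.4055 km
  5: 1.8417 km
  → nearest: 2 (1.1497 km)
Q3 at 18.1369°N, 98.4634°W:
  1: 4.0993 km
  2: 6.1700 km
  3: 7.6303 km
  4: 8.4023 km
  5: 7.0628 km
  → nearest: 1 (4.0993 km)
Q4 at 18.1303°N, 98.5573°W:
  1: 10.9116 km
  2: 3.8016 km
  3: 8.1952 km
  4: 2.9952 km
  5: 3.1368 km
  → nearest: 4 (2.9952 km)
Q5 at 18.1318°N, 98.5514°W:
  1: 10.2789 km
  2: 3.1615 km
  3: 7.6948 km
  4: 2.7488 km
  5: 2.5946 km
  → nearest: 5 (2.5946 km)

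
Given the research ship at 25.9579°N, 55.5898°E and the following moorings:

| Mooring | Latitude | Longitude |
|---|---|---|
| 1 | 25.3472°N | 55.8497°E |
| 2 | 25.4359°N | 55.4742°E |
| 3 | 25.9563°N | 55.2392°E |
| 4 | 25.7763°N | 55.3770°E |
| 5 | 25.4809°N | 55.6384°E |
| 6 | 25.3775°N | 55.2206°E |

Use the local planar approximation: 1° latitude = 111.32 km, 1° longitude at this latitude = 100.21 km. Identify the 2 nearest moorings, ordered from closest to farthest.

Distances from 25.9579°N, 55.5898°E:
1: 72.8013 km
2: 59.2525 km
3: 35.1341 km
4: 29.3840 km
5: 53.3225 km
6: 74.4532 km
Sorted: 4 (29.3840 km) < 3 (35.1341 km) < 5 (53.3225 km) < 2 (59.2525 km) < …

4, 3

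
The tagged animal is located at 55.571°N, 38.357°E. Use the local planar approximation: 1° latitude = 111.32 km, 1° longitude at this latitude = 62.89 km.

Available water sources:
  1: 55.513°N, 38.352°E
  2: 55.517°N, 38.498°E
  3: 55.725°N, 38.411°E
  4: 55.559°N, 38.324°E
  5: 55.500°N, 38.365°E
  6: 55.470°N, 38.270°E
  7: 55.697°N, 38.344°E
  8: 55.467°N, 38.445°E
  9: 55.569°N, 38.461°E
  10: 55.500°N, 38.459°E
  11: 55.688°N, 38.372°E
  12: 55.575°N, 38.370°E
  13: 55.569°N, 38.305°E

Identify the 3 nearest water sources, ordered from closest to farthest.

12, 4, 13

Distances from 55.571°N, 38.357°E:
1: √((-0.058·111.32)² + (-0.005·62.89)²) = √(41.68717 + 0.09888) = 6.464 km
2: √((-0.054·111.32)² + (0.141·62.89)²) = √(36.13549 + 78.63238) = 10.713 km
3: √((0.154·111.32)² + (0.054·62.89)²) = √(293.89205 + 11.53322) = 17.476 km
4: √((-0.012·111.32)² + (-0.033·62.89)²) = √(1.78447 + 4.30716) = 2.468 km
5: √((-0.071·111.32)² + (0.008·62.89)²) = √(62.46879 + 0.25313) = 7.920 km
6: √((-0.101·111.32)² + (-0.087·62.89)²) = √(126.41224 + 29.93655) = 12.504 km
7: √((0.126·111.32)² + (-0.013·62.89)²) = √(196.73765 + 0.66842) = 14.050 km
8: √((-0.104·111.32)² + (0.088·62.89)²) = √(134.03341 + 30.62870) = 12.832 km
9: √((-0.002·111.32)² + (0.104·62.89)²) = √(0.04957 + 42.77893) = 6.544 km
10: √((-0.071·111.32)² + (0.102·62.89)²) = √(62.46879 + 41.14940) = 10.179 km
11: √((0.117·111.32)² + (0.015·62.89)²) = √(169.63604 + 0.88991) = 13.059 km
12: √((0.004·111.32)² + (0.013·62.89)²) = √(0.19827 + 0.66842) = 0.931 km
13: √((-0.002·111.32)² + (-0.052·62.89)²) = √(0.04957 + 10.69473) = 3.278 km
Sorted: 12 (0.931 km) < 4 (2.468 km) < 13 (3.278 km) < 1 (6.464 km) < 9 (6.544 km) < …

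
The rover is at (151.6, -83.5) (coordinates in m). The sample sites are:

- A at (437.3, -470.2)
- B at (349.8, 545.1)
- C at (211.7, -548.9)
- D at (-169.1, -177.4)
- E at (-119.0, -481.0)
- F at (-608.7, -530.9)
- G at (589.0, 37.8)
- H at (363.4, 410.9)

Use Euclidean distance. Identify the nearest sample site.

D

Distances from (151.6, -83.5):
A: 480.8 m
B: 659.1 m
C: 469.3 m
D: 334.2 m
E: 480.9 m
F: 882.2 m
G: 453.9 m
H: 537.9 m
Minimum: D at 334.2 m.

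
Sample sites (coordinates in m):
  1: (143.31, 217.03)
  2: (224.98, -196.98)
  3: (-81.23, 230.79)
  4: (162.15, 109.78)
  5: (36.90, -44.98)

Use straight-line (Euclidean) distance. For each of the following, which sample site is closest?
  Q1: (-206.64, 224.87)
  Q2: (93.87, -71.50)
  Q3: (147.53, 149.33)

Q1→3; Q2→5; Q3→4

Q1 at (-206.64, 224.87):
  1: 350.04 m
  2: 603.53 m
  3: 125.55 m
  4: 386.33 m
  5: 363.50 m
  → nearest: 3 (125.55 m)
Q2 at (93.87, -71.50):
  1: 292.74 m
  2: 181.48 m
  3: 349.34 m
  4: 193.71 m
  5: 62.84 m
  → nearest: 5 (62.84 m)
Q3 at (147.53, 149.33):
  1: 67.83 m
  2: 354.86 m
  3: 242.83 m
  4: 42.17 m
  5: 223.60 m
  → nearest: 4 (42.17 m)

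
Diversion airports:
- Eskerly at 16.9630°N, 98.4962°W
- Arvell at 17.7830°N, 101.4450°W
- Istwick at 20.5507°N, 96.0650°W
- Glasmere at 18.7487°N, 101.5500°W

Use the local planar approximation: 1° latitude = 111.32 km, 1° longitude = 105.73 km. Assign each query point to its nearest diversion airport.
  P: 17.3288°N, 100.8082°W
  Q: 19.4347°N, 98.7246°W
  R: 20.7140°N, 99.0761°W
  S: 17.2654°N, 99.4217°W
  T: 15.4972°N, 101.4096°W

P at 17.3288°N, 100.8082°W:
  Eskerly: 247.8163 km
  Arvell: 84.2000 km
  Istwick: 616.5543 km
  Glasmere: 176.4521 km
  → nearest: Arvell (84.2000 km)
Q at 19.4347°N, 98.7246°W:
  Eskerly: 276.2073 km
  Arvell: 341.3751 km
  Istwick: 307.4200 km
  Glasmere: 308.3359 km
  → nearest: Eskerly (276.2073 km)
R at 20.7140°N, 99.0761°W:
  Eskerly: 422.0388 km
  Arvell: 411.3272 km
  Istwick: 318.8822 km
  Glasmere: 340.9985 km
  → nearest: Istwick (318.8822 km)
S at 17.2654°N, 99.4217°W:
  Eskerly: 103.4816 km
  Arvell: 221.5474 km
  Istwick: 509.6151 km
  Glasmere: 279.1080 km
  → nearest: Eskerly (103.4816 km)
T at 15.4972°N, 101.4096°W:
  Eskerly: 348.5831 km
  Arvell: 254.4828 km
  Istwick: 797.3640 km
  Glasmere: 362.2613 km
  → nearest: Arvell (254.4828 km)

P→Arvell; Q→Eskerly; R→Istwick; S→Eskerly; T→Arvell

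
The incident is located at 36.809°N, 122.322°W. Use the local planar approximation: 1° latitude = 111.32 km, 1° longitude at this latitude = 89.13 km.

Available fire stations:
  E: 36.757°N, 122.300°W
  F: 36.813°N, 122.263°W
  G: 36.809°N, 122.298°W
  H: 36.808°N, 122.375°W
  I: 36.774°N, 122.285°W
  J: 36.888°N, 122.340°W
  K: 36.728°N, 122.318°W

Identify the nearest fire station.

Distances from 36.809°N, 122.322°W:
E: √((-0.052·111.32)² + (0.022·89.13)²) = √(33.50835 + 3.84497) = 6.112 km
F: √((0.004·111.32)² + (0.059·89.13)²) = √(0.19827 + 27.65361) = 5.277 km
G: √((0.000·111.32)² + (0.024·89.13)²) = √(0.00000 + 4.57583) = 2.139 km
H: √((-0.001·111.32)² + (-0.053·89.13)²) = √(0.01239 + 22.31514) = 4.725 km
I: √((-0.035·111.32)² + (0.037·89.13)²) = √(15.18037 + 10.87555) = 5.105 km
J: √((0.079·111.32)² + (-0.018·89.13)²) = √(77.33936 + 2.57391) = 8.939 km
K: √((-0.081·111.32)² + (0.004·89.13)²) = √(81.30485 + 0.12711) = 9.024 km
Minimum: G at 2.139 km.

G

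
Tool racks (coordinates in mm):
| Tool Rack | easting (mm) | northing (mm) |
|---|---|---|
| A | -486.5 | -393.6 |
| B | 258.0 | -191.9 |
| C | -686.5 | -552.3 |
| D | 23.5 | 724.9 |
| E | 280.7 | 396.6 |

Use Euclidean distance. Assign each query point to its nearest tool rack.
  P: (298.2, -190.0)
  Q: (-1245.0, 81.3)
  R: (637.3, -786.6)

P→B; Q→C; R→B

P at (298.2, -190.0):
  A: √((-784.7)² + (-203.6)²) = √(615754.090 + 41452.960) = 810.7 mm
  B: √((-40.2)² + (-1.9)²) = √(1616.040 + 3.610) = 40.2 mm
  C: √((-984.7)² + (-362.3)²) = √(969634.090 + 131261.290) = 1049.2 mm
  D: √((-274.7)² + (914.9)²) = √(75460.090 + 837042.010) = 955.2 mm
  E: √((-17.5)² + (586.6)²) = √(306.250 + 344099.560) = 586.9 mm
  → nearest: B (40.2 mm)
Q at (-1245.0, 81.3):
  A: √((758.5)² + (-474.9)²) = √(575322.250 + 225530.010) = 894.9 mm
  B: √((1503.0)² + (-273.2)²) = √(2259009.000 + 74638.240) = 1527.6 mm
  C: √((558.5)² + (-633.6)²) = √(311922.250 + 401448.960) = 844.6 mm
  D: √((1268.5)² + (643.6)²) = √(1609092.250 + 414220.960) = 1422.4 mm
  E: √((1525.7)² + (315.3)²) = √(2327760.490 + 99414.090) = 1557.9 mm
  → nearest: C (844.6 mm)
R at (637.3, -786.6):
  A: √((-1123.8)² + (393.0)²) = √(1262926.440 + 154449.000) = 1190.5 mm
  B: √((-379.3)² + (594.7)²) = √(143868.490 + 353668.090) = 705.4 mm
  C: √((-1323.8)² + (234.3)²) = √(1752446.440 + 54896.490) = 1344.4 mm
  D: √((-613.8)² + (1511.5)²) = √(376750.440 + 2284632.250) = 1631.4 mm
  E: √((-356.6)² + (1183.2)²) = √(127163.560 + 1399962.240) = 1235.8 mm
  → nearest: B (705.4 mm)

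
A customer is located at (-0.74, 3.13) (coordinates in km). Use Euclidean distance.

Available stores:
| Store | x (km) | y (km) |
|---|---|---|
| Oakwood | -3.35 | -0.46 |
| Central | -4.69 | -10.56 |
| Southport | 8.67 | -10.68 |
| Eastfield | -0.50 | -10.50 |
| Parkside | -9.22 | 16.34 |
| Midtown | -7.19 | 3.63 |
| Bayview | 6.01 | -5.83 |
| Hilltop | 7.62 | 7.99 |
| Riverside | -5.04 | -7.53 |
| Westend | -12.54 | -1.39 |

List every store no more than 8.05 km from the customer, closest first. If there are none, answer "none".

Oakwood, Midtown

Distances from (-0.74, 3.13):
Oakwood: 4.44 km
Central: 14.25 km
Southport: 16.71 km
Eastfield: 13.63 km
Parkside: 15.70 km
Midtown: 6.47 km
Bayview: 11.22 km
Hilltop: 9.67 km
Riverside: 11.49 km
Westend: 12.64 km
Threshold 8.05 km: Oakwood (4.44 km), Midtown (6.47 km) are within range.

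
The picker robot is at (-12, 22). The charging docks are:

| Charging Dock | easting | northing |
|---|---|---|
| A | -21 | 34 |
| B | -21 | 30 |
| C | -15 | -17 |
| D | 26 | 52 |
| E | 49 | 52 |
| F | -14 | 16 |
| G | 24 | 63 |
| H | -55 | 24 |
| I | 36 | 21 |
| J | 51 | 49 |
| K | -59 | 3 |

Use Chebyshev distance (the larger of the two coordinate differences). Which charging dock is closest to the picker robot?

Distances from (-12, 22):
A: 12
B: 9
C: 39
D: 38
E: 61
F: 6
G: 41
H: 43
I: 48
J: 63
K: 47
Minimum: F at 6.

F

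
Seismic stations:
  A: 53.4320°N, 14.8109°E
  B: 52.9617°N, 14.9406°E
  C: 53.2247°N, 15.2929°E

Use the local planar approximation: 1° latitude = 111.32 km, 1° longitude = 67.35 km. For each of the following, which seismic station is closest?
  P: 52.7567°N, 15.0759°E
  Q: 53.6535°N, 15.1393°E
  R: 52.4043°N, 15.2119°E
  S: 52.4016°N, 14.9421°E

P→B; Q→A; R→B; S→B

P at 52.7567°N, 15.0759°E:
  A: 77.2640 km
  B: 24.5727 km
  C: 54.1089 km
  → nearest: B (24.5727 km)
Q at 53.6535°N, 15.1393°E:
  A: 33.1237 km
  B: 78.1653 km
  C: 48.8421 km
  → nearest: A (33.1237 km)
R at 52.4043°N, 15.2119°E:
  A: 117.5482 km
  B: 64.6842 km
  C: 91.4897 km
  → nearest: B (64.6842 km)
S at 52.4016°N, 14.9421°E:
  A: 115.0440 km
  B: 62.3504 km
  C: 94.6245 km
  → nearest: B (62.3504 km)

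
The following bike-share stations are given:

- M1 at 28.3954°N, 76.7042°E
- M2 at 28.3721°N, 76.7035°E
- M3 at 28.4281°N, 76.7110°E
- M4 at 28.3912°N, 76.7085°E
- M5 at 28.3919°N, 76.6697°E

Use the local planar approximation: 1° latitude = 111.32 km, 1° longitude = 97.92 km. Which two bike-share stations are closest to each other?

M1 and M4

Pairwise distances:
M1–M2: 2.5947 km
M1–M3: 3.7006 km
M1–M4: 0.6292 km
M1–M5: 3.4006 km
M2–M3: 6.2770 km
M2–M4: 2.1819 km
M2–M5: 3.9765 km
M3–M4: 4.1150 km
M3–M5: 5.7091 km
M4–M5: 3.8001 km
Closest pair: M1–M4 at 0.6292 km.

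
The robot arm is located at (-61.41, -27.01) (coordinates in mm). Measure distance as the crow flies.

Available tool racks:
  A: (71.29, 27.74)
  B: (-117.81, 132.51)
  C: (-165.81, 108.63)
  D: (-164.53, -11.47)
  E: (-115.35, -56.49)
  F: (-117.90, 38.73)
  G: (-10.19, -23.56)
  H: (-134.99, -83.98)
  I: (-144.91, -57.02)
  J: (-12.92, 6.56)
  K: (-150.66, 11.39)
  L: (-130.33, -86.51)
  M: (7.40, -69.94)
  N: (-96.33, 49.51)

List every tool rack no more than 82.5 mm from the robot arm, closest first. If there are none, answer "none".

G, J, E, M

Distances from (-61.41, -27.01):
A: √((132.70)² + (54.75)²) = √(17609.2900 + 2997.5625) = 143.55 mm
B: √((-56.40)² + (159.52)²) = √(3180.9600 + 25446.6304) = 169.20 mm
C: √((-104.40)² + (135.64)²) = √(10899.3600 + 18398.2096) = 171.17 mm
D: √((-103.12)² + (15.54)²) = √(10633.7344 + 241.4916) = 104.28 mm
E: √((-53.94)² + (-29.48)²) = √(2909.5236 + 869.0704) = 61.47 mm
F: √((-56.49)² + (65.74)²) = √(3191.1201 + 4321.7476) = 86.68 mm
G: √((51.22)² + (3.45)²) = √(2623.4884 + 11.9025) = 51.34 mm
H: √((-73.58)² + (-56.97)²) = √(5414.0164 + 3245.5809) = 93.06 mm
I: √((-83.50)² + (-30.01)²) = √(6972.2500 + 900.6001) = 88.73 mm
J: √((48.49)² + (33.57)²) = √(2351.2801 + 1126.9449) = 58.98 mm
K: √((-89.25)² + (38.40)²) = √(7965.5625 + 1474.5600) = 97.16 mm
L: √((-68.92)² + (-59.50)²) = √(4749.9664 + 3540.2500) = 91.05 mm
M: √((68.81)² + (-42.93)²) = √(4734.8161 + 1842.9849) = 81.10 mm
N: √((-34.92)² + (76.52)²) = √(1219.4064 + 5855.3104) = 84.11 mm
Threshold 82.5 mm: G (51.34 mm), J (58.98 mm), E (61.47 mm), M (81.10 mm) are within range.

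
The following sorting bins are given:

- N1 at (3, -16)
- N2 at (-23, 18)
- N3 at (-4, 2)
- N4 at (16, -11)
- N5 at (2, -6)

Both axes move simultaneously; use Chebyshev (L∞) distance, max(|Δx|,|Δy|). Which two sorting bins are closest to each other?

N3 and N5

Pairwise distances:
N3–N5: max(|6|, |-8|) = 8
N1–N5: max(|-1|, |10|) = 10
N1–N4: max(|13|, |5|) = 13
N4–N5: max(|-14|, |5|) = 14
N1–N3: max(|-7|, |18|) = 18
N2–N3: max(|19|, |-16|) = 19
N3–N4: max(|20|, |-13|) = 20
N2–N5: max(|25|, |-24|) = 25
N1–N2: max(|-26|, |34|) = 34
N2–N4: max(|39|, |-29|) = 39
Closest pair: N3–N5 at 8.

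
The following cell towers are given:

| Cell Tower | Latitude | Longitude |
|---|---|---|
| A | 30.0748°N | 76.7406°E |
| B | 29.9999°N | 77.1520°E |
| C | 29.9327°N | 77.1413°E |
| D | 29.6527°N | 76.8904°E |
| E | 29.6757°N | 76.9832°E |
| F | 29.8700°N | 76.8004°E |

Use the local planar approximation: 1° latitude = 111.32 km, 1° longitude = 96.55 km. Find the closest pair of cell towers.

B and C

Pairwise distances:
B–C: 7.5517 km
D–E: 9.3185 km
A–F: 23.5181 km
D–F: 25.7032 km
E–F: 27.9165 km
C–E: 32.4268 km
C–F: 33.6458 km
B–F: 36.8985 km
C–D: 39.4761 km
B–E: 39.5992 km
A–B: 40.5863 km
A–C: 41.7966 km
B–D: 46.1713 km
A–D: 49.1637 km
A–E: 50.2242 km
Closest pair: B–C at 7.5517 km.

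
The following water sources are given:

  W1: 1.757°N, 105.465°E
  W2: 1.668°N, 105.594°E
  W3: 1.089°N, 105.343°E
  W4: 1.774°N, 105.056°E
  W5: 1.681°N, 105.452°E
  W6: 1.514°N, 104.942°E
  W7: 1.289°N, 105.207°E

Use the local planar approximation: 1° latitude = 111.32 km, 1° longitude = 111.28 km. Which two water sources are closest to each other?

Pairwise distances:
W1–W2: 17.442 km
W1–W3: 75.591 km
W1–W4: 45.553 km
W1–W5: 8.583 km
W1–W6: 64.179 km
W1–W7: 59.485 km
W2–W3: 70.246 km
W2–W4: 61.020 km
W2–W5: 15.868 km
W2–W6: 74.552 km
W2–W7: 60.288 km
W3–W4: 82.672 km
W3–W5: 67.008 km
W3–W6: 65.035 km
W3–W7: 26.921 km
W4–W5: 45.267 km
W4–W6: 31.601 km
W4–W7: 56.545 km
W5–W6: 59.720 km
W5–W7: 51.454 km
W6–W7: 38.691 km
Closest pair: W1–W5 at 8.583 km.

W1 and W5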